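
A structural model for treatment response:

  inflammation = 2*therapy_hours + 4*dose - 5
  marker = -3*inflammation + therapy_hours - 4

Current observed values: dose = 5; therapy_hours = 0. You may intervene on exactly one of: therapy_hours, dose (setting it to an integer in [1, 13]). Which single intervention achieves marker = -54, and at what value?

set therapy_hours = 1

Intervening on therapy_hours: with other inputs at their observed values, marker = -5*therapy_hours - 49. Solving for -54 gives therapy_hours = 1, within [1, 13].
Intervening on dose: marker = -12*dose + 11. Reaching -54 requires dose = 65/12, not an integer.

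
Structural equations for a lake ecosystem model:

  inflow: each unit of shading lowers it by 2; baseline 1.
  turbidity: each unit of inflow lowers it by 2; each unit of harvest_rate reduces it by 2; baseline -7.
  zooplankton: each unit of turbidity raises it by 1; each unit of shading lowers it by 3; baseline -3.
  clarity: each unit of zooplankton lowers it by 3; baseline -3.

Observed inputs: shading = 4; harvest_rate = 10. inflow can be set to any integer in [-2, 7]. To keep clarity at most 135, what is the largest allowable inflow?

Intervening on inflow fixes its value directly, overriding its dependence on shading.
Substituting into the turbidity equation gives turbidity = -2*inflow - 27.
So zooplankton = -2*inflow - 42.
So clarity = 6*inflow + 123.
Require 6*inflow + 123 ≤ 135, so inflow ≤ 2.
The largest integer in [-2, 7] satisfying this is 2.

inflow = 2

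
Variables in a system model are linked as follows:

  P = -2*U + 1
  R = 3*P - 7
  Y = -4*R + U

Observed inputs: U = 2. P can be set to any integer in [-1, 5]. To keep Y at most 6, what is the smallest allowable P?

Intervening on P fixes its value directly, overriding its dependence on U.
Substituting into the Y equation gives Y = -12*P + 30.
Require -12*P + 30 ≤ 6, so P ≥ 2.
The smallest integer in [-1, 5] satisfying this is 2.

P = 2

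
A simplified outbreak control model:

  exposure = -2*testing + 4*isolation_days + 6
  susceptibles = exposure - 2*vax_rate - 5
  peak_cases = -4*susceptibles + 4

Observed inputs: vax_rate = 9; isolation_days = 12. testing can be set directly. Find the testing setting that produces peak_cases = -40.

Substituting into the exposure equation gives exposure = -2*testing + 54.
Substituting into the susceptibles equation gives susceptibles = -2*testing + 31.
Substituting into the peak_cases equation gives peak_cases = 8*testing - 120.
Solve 8*testing - 120 = -40: testing = (-40 + 120) / 8 = 10.

testing = 10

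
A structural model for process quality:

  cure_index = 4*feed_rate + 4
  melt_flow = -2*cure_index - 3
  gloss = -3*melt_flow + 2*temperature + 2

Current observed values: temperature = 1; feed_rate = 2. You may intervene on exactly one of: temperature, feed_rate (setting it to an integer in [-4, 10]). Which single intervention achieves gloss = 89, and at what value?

set temperature = 3

Intervening on temperature: with other inputs at their observed values, gloss = 2*temperature + 83. Solving for 89 gives temperature = 3, within [-4, 10].
Intervening on feed_rate: gloss = 24*feed_rate + 37. Reaching 89 requires feed_rate = 13/6, not an integer.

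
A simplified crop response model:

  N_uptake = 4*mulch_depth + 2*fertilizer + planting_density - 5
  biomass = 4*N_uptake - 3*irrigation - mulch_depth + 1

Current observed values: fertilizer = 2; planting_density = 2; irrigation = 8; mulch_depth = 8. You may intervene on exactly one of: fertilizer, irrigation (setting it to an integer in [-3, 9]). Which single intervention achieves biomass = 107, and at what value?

set irrigation = 6

Intervening on fertilizer: biomass = 8*fertilizer + 85. Reaching 107 requires fertilizer = 11/4, not an integer.
Intervening on irrigation: with other inputs at their observed values, biomass = -3*irrigation + 125. Solving for 107 gives irrigation = 6, within [-3, 9].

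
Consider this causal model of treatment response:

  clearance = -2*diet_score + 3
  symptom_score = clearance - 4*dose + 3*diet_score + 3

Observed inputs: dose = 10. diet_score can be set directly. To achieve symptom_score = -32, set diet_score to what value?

Substituting into the symptom_score equation gives symptom_score = diet_score - 34.
Solve diet_score - 34 = -32: diet_score = (-32 + 34) / 1 = 2.

diet_score = 2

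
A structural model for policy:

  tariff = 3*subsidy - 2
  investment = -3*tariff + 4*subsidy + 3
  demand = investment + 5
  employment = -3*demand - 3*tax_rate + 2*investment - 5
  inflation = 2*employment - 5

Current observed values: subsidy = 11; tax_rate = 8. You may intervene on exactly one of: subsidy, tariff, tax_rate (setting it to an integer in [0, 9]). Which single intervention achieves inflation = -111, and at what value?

set subsidy = 0

Intervening on subsidy: with other inputs at their observed values, inflation = 10*subsidy - 111. Solving for -111 gives subsidy = 0, within [0, 9].
Intervening on tariff: inflation = 6*tariff - 187. Reaching -111 requires tariff = 38/3, not an integer.
Intervening on tax_rate: inflation = -6*tax_rate + 47. Reaching -111 requires tax_rate = 79/3, not an integer.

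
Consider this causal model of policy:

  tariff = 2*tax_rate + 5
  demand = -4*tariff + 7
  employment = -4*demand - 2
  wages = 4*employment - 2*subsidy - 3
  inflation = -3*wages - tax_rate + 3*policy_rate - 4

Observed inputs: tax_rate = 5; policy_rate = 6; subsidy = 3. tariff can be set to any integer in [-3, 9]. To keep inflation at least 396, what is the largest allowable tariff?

tariff = 0

Intervening on tariff fixes its value directly, overriding its dependence on tax_rate.
Substituting into the employment equation gives employment = 16*tariff - 30.
Substituting into the wages equation gives wages = 64*tariff - 129.
Substituting into the inflation equation gives inflation = -192*tariff + 396.
Require -192*tariff + 396 ≥ 396, so tariff ≤ 0.
The largest integer in [-3, 9] satisfying this is 0.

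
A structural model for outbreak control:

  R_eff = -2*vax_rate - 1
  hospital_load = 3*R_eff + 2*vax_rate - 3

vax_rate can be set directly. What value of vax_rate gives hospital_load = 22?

Substituting into the hospital_load equation gives hospital_load = -4*vax_rate - 6.
Solve -4*vax_rate - 6 = 22: vax_rate = (22 + 6) / -4 = -7.

vax_rate = -7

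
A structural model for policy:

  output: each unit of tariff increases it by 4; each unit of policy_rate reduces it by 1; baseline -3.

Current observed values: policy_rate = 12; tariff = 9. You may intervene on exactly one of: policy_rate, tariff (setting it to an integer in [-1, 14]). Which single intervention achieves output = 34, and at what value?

Intervening on policy_rate: with other inputs at their observed values, output = -policy_rate + 33. Solving for 34 gives policy_rate = -1, within [-1, 14].
Intervening on tariff: output = 4*tariff - 15. Reaching 34 requires tariff = 49/4, not an integer.

set policy_rate = -1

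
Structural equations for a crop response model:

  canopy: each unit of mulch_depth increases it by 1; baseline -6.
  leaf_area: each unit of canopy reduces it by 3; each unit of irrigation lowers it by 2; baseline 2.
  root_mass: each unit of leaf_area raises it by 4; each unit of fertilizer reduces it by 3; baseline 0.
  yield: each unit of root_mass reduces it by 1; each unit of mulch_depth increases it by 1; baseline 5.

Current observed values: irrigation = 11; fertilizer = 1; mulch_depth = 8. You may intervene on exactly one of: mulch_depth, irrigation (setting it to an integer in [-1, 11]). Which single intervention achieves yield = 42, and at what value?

Intervening on mulch_depth: with other inputs at their observed values, yield = 13*mulch_depth + 16. Solving for 42 gives mulch_depth = 2, within [-1, 11].
Intervening on irrigation: yield = 8*irrigation + 32. Reaching 42 requires irrigation = 5/4, not an integer.

set mulch_depth = 2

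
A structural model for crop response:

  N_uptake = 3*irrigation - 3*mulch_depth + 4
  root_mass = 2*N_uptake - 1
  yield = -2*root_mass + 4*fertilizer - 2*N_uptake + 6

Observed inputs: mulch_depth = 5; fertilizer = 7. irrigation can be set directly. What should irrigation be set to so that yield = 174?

Substituting into the N_uptake equation gives N_uptake = 3*irrigation - 11.
Substituting into the root_mass equation gives root_mass = 6*irrigation - 23.
Substituting into the yield equation gives yield = -18*irrigation + 102.
Solve -18*irrigation + 102 = 174: irrigation = (174 - 102) / -18 = -4.

irrigation = -4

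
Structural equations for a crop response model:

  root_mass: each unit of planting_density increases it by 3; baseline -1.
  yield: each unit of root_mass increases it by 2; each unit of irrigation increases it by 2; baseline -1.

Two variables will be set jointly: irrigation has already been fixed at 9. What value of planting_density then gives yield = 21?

planting_density = 1

With irrigation held at 9:
Substituting into the yield equation gives yield = 6*planting_density + 15.
Solve 6*planting_density + 15 = 21: planting_density = (21 - 15) / 6 = 1.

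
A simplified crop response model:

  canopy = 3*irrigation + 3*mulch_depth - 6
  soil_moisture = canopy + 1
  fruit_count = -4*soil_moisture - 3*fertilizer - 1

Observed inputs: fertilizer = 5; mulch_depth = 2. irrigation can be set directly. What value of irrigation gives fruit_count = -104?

Substituting into the canopy equation gives canopy = 3*irrigation.
This gives soil_moisture = 3*irrigation + 1.
Substituting into the fruit_count equation gives fruit_count = -12*irrigation - 20.
Solve -12*irrigation - 20 = -104: irrigation = (-104 + 20) / -12 = 7.

irrigation = 7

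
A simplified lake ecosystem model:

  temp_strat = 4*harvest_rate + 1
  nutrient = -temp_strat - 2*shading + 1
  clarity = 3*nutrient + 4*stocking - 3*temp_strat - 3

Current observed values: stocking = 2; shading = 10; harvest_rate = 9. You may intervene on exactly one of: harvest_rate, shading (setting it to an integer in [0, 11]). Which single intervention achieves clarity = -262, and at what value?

Intervening on harvest_rate: clarity = -24*harvest_rate - 58. Reaching -262 requires harvest_rate = 17/2, not an integer.
Intervening on shading: with other inputs at their observed values, clarity = -6*shading - 214. Solving for -262 gives shading = 8, within [0, 11].

set shading = 8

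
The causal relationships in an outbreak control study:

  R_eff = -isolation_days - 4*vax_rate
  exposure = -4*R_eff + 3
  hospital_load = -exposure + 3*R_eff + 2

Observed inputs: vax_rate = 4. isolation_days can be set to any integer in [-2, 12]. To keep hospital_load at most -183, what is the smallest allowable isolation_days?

isolation_days = 10

Substituting into the R_eff equation gives R_eff = -isolation_days - 16.
Substituting into the exposure equation gives exposure = 4*isolation_days + 67.
Substituting into the hospital_load equation gives hospital_load = -7*isolation_days - 113.
Require -7*isolation_days - 113 ≤ -183, so isolation_days ≥ 10.
The smallest integer in [-2, 12] satisfying this is 10.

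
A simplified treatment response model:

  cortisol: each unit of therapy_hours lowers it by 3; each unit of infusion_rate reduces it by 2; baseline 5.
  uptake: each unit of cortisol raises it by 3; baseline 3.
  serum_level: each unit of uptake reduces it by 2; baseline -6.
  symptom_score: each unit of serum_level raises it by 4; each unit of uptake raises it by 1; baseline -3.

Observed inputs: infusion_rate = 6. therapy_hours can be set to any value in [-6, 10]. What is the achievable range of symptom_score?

-279 to 729

Substituting into the cortisol equation gives cortisol = -3*therapy_hours - 7.
Substituting into the uptake equation gives uptake = -9*therapy_hours - 18.
Substituting into the serum_level equation gives serum_level = 18*therapy_hours + 30.
Substituting into the symptom_score equation gives symptom_score = 63*therapy_hours + 99.
Linear in therapy_hours, so extremes are at the endpoints: therapy_hours = -6 gives symptom_score = -279; therapy_hours = 10 gives symptom_score = 729.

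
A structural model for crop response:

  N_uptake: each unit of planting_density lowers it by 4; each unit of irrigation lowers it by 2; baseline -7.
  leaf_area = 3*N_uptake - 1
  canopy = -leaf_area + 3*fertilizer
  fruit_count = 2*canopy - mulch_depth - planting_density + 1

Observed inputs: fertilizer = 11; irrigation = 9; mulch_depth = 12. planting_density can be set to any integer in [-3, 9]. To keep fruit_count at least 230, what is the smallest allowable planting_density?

planting_density = 1

Substituting into the N_uptake equation gives N_uptake = -4*planting_density - 25.
leaf_area becomes -12*planting_density - 76.
Substituting into the canopy equation gives canopy = 12*planting_density + 109.
fruit_count becomes 23*planting_density + 207.
Require 23*planting_density + 207 ≥ 230, so planting_density ≥ 1.
The smallest integer in [-3, 9] satisfying this is 1.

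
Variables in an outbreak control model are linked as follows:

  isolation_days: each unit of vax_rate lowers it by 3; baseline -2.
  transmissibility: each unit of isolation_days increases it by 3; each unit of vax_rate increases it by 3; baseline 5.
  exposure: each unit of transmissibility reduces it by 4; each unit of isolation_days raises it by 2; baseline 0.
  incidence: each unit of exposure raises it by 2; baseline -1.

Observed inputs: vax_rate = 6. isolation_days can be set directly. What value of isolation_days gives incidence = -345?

isolation_days = 8

Intervening on isolation_days fixes its value directly, overriding its dependence on vax_rate.
Substituting into the transmissibility equation gives transmissibility = 3*isolation_days + 23.
Substituting into the exposure equation gives exposure = -10*isolation_days - 92.
This gives incidence = -20*isolation_days - 185.
Solve -20*isolation_days - 185 = -345: isolation_days = (-345 + 185) / -20 = 8.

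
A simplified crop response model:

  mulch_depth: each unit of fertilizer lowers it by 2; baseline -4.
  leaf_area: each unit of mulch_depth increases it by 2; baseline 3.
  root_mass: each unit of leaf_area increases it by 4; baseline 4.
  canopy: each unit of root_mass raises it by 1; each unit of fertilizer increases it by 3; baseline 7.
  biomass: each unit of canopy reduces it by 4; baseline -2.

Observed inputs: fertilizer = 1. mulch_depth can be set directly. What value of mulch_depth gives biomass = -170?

mulch_depth = 2

Intervening on mulch_depth fixes its value directly, overriding its dependence on fertilizer.
Substituting into the root_mass equation gives root_mass = 8*mulch_depth + 16.
Substituting into the canopy equation gives canopy = 8*mulch_depth + 26.
biomass becomes -32*mulch_depth - 106.
Solve -32*mulch_depth - 106 = -170: mulch_depth = (-170 + 106) / -32 = 2.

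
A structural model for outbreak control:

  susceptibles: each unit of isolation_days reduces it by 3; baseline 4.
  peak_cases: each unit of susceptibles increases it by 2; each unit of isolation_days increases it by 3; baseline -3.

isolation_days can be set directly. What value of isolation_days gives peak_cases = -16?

isolation_days = 7

Substituting into the peak_cases equation gives peak_cases = -3*isolation_days + 5.
Solve -3*isolation_days + 5 = -16: isolation_days = (-16 - 5) / -3 = 7.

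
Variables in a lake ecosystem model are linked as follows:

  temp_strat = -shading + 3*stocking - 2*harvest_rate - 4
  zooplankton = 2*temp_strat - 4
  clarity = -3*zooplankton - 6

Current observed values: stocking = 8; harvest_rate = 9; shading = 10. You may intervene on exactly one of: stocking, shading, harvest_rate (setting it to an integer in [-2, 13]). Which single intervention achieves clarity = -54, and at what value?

Intervening on stocking: clarity = -18*stocking + 198. Reaching -54 requires stocking = 14, outside [-2, 13].
Intervening on shading: clarity = 6*shading - 6. Reaching -54 requires shading = -8, outside [-2, 13].
Intervening on harvest_rate: with other inputs at their observed values, clarity = 12*harvest_rate - 54. Solving for -54 gives harvest_rate = 0, within [-2, 13].

set harvest_rate = 0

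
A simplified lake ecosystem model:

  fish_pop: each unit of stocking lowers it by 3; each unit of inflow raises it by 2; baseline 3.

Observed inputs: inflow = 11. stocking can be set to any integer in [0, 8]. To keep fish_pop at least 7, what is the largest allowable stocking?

Substituting into the fish_pop equation gives fish_pop = -3*stocking + 25.
Require -3*stocking + 25 ≥ 7, so stocking ≤ 6.
The largest integer in [0, 8] satisfying this is 6.

stocking = 6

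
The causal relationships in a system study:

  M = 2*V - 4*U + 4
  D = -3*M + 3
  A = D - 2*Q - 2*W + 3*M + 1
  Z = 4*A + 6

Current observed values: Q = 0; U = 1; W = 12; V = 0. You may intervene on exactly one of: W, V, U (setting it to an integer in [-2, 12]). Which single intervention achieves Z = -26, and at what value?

set W = 6

Intervening on W: with other inputs at their observed values, Z = -8*W + 22. Solving for -26 gives W = 6, within [-2, 12].
Intervening on V: the paths from V to Z cancel (net effect zero), leaving Z = -74; -26 is unreachable this way.
Intervening on U: the paths from U to Z cancel (net effect zero), leaving Z = -74; -26 is unreachable this way.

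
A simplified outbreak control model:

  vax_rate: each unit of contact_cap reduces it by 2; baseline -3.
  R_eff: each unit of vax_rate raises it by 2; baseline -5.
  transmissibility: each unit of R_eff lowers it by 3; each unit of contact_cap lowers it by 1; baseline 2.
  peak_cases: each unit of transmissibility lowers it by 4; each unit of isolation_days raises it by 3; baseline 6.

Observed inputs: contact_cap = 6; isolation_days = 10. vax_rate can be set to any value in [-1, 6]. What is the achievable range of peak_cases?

Intervening on vax_rate fixes its value directly, overriding its dependence on contact_cap.
Substituting into the transmissibility equation gives transmissibility = -6*vax_rate + 11.
Substituting into the peak_cases equation gives peak_cases = 24*vax_rate - 8.
Linear in vax_rate, so extremes are at the endpoints: vax_rate = -1 gives peak_cases = -32; vax_rate = 6 gives peak_cases = 136.

-32 to 136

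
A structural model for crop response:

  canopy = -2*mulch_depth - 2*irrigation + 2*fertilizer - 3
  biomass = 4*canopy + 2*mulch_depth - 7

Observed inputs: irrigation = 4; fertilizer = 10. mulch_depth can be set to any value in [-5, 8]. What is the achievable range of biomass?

-19 to 59

Substituting into the canopy equation gives canopy = -2*mulch_depth + 9.
So biomass = -6*mulch_depth + 29.
Linear in mulch_depth, so extremes are at the endpoints: mulch_depth = -5 gives biomass = 59; mulch_depth = 8 gives biomass = -19.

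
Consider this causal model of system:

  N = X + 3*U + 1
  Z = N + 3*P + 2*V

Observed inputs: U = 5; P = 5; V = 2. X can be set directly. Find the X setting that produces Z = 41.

X = 6

Substituting into the N equation gives N = X + 16.
Substituting into the Z equation gives Z = X + 35.
Solve X + 35 = 41: X = (41 - 35) / 1 = 6.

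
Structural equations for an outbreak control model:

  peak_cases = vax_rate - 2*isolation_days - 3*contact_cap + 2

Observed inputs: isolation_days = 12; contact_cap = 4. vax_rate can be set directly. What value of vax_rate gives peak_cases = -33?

vax_rate = 1

Substituting into the peak_cases equation gives peak_cases = vax_rate - 34.
Solve vax_rate - 34 = -33: vax_rate = (-33 + 34) / 1 = 1.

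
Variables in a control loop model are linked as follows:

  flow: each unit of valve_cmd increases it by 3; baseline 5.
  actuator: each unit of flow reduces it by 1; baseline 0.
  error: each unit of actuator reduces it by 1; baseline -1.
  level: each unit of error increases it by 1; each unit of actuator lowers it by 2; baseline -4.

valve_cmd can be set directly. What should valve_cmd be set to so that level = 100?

valve_cmd = 10

Substituting into the actuator equation gives actuator = -3*valve_cmd - 5.
Substituting into the error equation gives error = 3*valve_cmd + 4.
Substituting into the level equation gives level = 9*valve_cmd + 10.
Solve 9*valve_cmd + 10 = 100: valve_cmd = (100 - 10) / 9 = 10.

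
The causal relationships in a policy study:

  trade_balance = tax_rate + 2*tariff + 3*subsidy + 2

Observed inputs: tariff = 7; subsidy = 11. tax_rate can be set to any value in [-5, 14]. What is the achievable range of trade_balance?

44 to 63

Substituting into the trade_balance equation gives trade_balance = tax_rate + 49.
Linear in tax_rate, so extremes are at the endpoints: tax_rate = -5 gives trade_balance = 44; tax_rate = 14 gives trade_balance = 63.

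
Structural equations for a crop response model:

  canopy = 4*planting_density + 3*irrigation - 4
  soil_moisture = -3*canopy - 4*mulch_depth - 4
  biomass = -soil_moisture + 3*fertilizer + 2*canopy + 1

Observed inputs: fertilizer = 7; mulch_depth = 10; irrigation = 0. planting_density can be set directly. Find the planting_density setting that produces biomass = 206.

Substituting into the canopy equation gives canopy = 4*planting_density - 4.
This gives soil_moisture = -12*planting_density - 32.
Substituting into the biomass equation gives biomass = 20*planting_density + 46.
Solve 20*planting_density + 46 = 206: planting_density = (206 - 46) / 20 = 8.

planting_density = 8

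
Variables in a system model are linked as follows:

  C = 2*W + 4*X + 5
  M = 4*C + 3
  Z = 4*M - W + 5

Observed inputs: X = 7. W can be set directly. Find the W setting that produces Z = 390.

Substituting into the C equation gives C = 2*W + 33.
Substituting into the M equation gives M = 8*W + 135.
Z becomes 31*W + 545.
Solve 31*W + 545 = 390: W = (390 - 545) / 31 = -5.

W = -5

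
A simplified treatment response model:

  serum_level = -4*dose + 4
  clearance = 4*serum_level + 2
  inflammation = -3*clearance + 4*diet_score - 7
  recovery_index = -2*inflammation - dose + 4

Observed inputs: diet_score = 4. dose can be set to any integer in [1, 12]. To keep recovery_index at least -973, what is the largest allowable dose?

dose = 11

Substituting into the clearance equation gives clearance = -16*dose + 18.
Substituting into the inflammation equation gives inflammation = 48*dose - 45.
This gives recovery_index = -97*dose + 94.
Require -97*dose + 94 ≥ -973, so dose ≤ 11.
The largest integer in [1, 12] satisfying this is 11.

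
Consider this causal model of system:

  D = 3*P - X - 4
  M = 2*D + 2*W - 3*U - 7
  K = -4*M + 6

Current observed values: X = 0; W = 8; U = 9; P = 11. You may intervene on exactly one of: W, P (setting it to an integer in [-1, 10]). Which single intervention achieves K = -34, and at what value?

set P = 6

Intervening on W: K = -8*W - 90. Reaching -34 requires W = -7, outside [-1, 10].
Intervening on P: with other inputs at their observed values, K = -24*P + 110. Solving for -34 gives P = 6, within [-1, 10].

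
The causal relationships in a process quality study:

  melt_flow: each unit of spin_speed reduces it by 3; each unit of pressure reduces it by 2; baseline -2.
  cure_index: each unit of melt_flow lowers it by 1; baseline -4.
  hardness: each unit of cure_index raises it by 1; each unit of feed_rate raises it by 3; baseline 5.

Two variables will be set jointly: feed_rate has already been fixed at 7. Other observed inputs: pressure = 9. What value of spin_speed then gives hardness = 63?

With feed_rate held at 7:
Substituting into the melt_flow equation gives melt_flow = -3*spin_speed - 20.
cure_index becomes 3*spin_speed + 16.
Substituting into the hardness equation gives hardness = 3*spin_speed + 42.
Solve 3*spin_speed + 42 = 63: spin_speed = (63 - 42) / 3 = 7.

spin_speed = 7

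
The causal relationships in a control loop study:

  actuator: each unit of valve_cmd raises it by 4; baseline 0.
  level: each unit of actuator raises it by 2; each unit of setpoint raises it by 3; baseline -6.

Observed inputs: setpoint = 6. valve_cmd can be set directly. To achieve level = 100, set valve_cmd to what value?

valve_cmd = 11

Substituting into the level equation gives level = 8*valve_cmd + 12.
Solve 8*valve_cmd + 12 = 100: valve_cmd = (100 - 12) / 8 = 11.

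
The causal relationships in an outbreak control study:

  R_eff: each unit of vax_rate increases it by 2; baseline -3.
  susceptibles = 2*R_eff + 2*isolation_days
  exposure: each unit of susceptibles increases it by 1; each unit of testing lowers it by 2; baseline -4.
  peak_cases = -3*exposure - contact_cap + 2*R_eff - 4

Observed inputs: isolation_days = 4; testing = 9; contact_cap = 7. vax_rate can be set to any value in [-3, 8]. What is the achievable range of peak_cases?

Substituting into the susceptibles equation gives susceptibles = 4*vax_rate + 2.
Substituting into the exposure equation gives exposure = 4*vax_rate - 20.
So peak_cases = -8*vax_rate + 43.
Linear in vax_rate, so extremes are at the endpoints: vax_rate = -3 gives peak_cases = 67; vax_rate = 8 gives peak_cases = -21.

-21 to 67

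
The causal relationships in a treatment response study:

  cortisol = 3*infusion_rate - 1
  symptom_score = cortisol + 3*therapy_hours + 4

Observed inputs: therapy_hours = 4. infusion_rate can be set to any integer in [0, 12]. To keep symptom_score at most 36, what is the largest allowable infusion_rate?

infusion_rate = 7

Substituting into the symptom_score equation gives symptom_score = 3*infusion_rate + 15.
Require 3*infusion_rate + 15 ≤ 36, so infusion_rate ≤ 7.
The largest integer in [0, 12] satisfying this is 7.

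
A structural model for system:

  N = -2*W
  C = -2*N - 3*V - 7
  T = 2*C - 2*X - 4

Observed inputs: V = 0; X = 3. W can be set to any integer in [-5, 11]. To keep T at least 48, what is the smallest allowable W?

Substituting into the C equation gives C = 4*W - 7.
T becomes 8*W - 24.
Require 8*W - 24 ≥ 48, so W ≥ 9.
The smallest integer in [-5, 11] satisfying this is 9.

W = 9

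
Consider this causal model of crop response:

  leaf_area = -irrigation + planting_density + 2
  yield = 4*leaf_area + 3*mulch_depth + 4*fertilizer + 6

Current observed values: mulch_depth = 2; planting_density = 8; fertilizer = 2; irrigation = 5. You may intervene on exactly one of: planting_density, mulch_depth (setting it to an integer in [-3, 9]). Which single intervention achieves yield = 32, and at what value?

set planting_density = 6

Intervening on planting_density: with other inputs at their observed values, yield = 4*planting_density + 8. Solving for 32 gives planting_density = 6, within [-3, 9].
Intervening on mulch_depth: yield = 3*mulch_depth + 34. Reaching 32 requires mulch_depth = -2/3, not an integer.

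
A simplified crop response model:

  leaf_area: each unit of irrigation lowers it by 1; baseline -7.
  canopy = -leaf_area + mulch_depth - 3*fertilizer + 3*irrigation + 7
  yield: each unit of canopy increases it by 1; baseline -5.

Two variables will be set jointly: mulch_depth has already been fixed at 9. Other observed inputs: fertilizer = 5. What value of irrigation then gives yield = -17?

With mulch_depth held at 9:
Substituting into the canopy equation gives canopy = 4*irrigation + 8.
Substituting into the yield equation gives yield = 4*irrigation + 3.
Solve 4*irrigation + 3 = -17: irrigation = (-17 - 3) / 4 = -5.

irrigation = -5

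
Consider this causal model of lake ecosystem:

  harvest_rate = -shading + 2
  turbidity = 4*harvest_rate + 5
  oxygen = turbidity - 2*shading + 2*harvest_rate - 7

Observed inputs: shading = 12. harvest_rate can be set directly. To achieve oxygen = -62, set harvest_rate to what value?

harvest_rate = -6

Intervening on harvest_rate fixes its value directly, overriding its dependence on shading.
Substituting into the oxygen equation gives oxygen = 6*harvest_rate - 26.
Solve 6*harvest_rate - 26 = -62: harvest_rate = (-62 + 26) / 6 = -6.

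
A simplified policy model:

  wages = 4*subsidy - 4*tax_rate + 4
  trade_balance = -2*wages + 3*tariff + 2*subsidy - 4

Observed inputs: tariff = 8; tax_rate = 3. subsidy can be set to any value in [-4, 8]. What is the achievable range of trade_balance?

Substituting into the wages equation gives wages = 4*subsidy - 8.
Substituting into the trade_balance equation gives trade_balance = -6*subsidy + 36.
Linear in subsidy, so extremes are at the endpoints: subsidy = -4 gives trade_balance = 60; subsidy = 8 gives trade_balance = -12.

-12 to 60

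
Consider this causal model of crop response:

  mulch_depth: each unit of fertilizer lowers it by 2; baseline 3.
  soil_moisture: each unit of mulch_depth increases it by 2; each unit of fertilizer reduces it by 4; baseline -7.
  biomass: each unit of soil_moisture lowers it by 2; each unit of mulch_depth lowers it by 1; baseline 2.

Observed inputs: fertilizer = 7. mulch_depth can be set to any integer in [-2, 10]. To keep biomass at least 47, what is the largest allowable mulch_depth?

mulch_depth = 5

Intervening on mulch_depth fixes its value directly, overriding its dependence on fertilizer.
Substituting into the soil_moisture equation gives soil_moisture = 2*mulch_depth - 35.
biomass becomes -5*mulch_depth + 72.
Require -5*mulch_depth + 72 ≥ 47, so mulch_depth ≤ 5.
The largest integer in [-2, 10] satisfying this is 5.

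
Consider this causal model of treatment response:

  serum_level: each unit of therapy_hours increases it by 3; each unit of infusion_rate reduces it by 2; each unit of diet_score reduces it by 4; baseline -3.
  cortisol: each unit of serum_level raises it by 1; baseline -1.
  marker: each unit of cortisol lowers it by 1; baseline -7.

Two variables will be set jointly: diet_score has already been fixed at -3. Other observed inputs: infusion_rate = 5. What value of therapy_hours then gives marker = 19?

therapy_hours = -8

With diet_score held at -3:
Substituting into the serum_level equation gives serum_level = 3*therapy_hours - 1.
This gives cortisol = 3*therapy_hours - 2.
So marker = -3*therapy_hours - 5.
Solve -3*therapy_hours - 5 = 19: therapy_hours = (19 + 5) / -3 = -8.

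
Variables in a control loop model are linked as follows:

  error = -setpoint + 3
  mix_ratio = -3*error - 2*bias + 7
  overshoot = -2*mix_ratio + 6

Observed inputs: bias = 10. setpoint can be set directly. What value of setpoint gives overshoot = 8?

Substituting into the mix_ratio equation gives mix_ratio = 3*setpoint - 22.
This gives overshoot = -6*setpoint + 50.
Solve -6*setpoint + 50 = 8: setpoint = (8 - 50) / -6 = 7.

setpoint = 7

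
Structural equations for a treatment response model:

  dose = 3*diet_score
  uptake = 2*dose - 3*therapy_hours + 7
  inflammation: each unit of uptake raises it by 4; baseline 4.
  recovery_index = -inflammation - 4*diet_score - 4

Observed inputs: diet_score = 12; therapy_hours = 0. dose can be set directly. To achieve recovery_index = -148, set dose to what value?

dose = 8

Intervening on dose fixes its value directly, overriding its dependence on diet_score.
Substituting into the uptake equation gives uptake = 2*dose + 7.
Substituting into the inflammation equation gives inflammation = 8*dose + 32.
Substituting into the recovery_index equation gives recovery_index = -8*dose - 84.
Solve -8*dose - 84 = -148: dose = (-148 + 84) / -8 = 8.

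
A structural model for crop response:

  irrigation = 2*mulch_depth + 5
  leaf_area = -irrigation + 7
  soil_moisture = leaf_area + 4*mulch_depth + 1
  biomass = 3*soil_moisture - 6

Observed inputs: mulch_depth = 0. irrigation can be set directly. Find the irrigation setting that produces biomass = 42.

Intervening on irrigation fixes its value directly, overriding its dependence on mulch_depth.
Substituting into the soil_moisture equation gives soil_moisture = -irrigation + 8.
Substituting into the biomass equation gives biomass = -3*irrigation + 18.
Solve -3*irrigation + 18 = 42: irrigation = (42 - 18) / -3 = -8.

irrigation = -8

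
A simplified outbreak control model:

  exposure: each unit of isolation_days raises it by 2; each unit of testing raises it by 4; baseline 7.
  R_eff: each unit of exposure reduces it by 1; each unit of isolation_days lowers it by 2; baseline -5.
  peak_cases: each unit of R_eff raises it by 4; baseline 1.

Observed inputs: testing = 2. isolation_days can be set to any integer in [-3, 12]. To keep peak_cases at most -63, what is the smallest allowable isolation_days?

Substituting into the exposure equation gives exposure = 2*isolation_days + 15.
R_eff becomes -4*isolation_days - 20.
This gives peak_cases = -16*isolation_days - 79.
Require -16*isolation_days - 79 ≤ -63, so isolation_days ≥ -1.
The smallest integer in [-3, 12] satisfying this is -1.

isolation_days = -1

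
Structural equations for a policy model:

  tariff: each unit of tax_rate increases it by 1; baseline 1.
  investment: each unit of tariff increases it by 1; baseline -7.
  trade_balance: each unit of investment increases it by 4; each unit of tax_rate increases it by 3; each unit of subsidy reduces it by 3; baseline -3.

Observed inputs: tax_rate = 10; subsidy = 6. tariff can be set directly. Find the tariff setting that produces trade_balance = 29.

Intervening on tariff fixes its value directly, overriding its dependence on tax_rate.
Substituting into the trade_balance equation gives trade_balance = 4*tariff - 19.
Solve 4*tariff - 19 = 29: tariff = (29 + 19) / 4 = 12.

tariff = 12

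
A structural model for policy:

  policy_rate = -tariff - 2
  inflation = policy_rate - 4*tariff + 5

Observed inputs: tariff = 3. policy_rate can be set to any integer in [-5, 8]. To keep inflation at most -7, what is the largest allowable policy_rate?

Intervening on policy_rate fixes its value directly, overriding its dependence on tariff.
Substituting into the inflation equation gives inflation = policy_rate - 7.
Require policy_rate - 7 ≤ -7, so policy_rate ≤ 0.
The largest integer in [-5, 8] satisfying this is 0.

policy_rate = 0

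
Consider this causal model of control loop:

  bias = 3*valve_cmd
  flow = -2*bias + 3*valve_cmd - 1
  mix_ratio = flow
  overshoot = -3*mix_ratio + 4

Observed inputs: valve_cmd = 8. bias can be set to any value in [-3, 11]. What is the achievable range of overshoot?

Intervening on bias fixes its value directly, overriding its dependence on valve_cmd.
Substituting into the flow equation gives flow = -2*bias + 23.
Substituting into the mix_ratio equation gives mix_ratio = -2*bias + 23.
So overshoot = 6*bias - 65.
Linear in bias, so extremes are at the endpoints: bias = -3 gives overshoot = -83; bias = 11 gives overshoot = 1.

-83 to 1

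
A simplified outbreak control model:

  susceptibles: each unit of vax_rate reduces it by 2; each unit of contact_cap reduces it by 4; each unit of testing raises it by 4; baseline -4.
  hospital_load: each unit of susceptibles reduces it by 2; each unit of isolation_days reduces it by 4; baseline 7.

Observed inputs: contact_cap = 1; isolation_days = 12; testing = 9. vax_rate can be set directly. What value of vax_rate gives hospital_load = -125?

Substituting into the susceptibles equation gives susceptibles = -2*vax_rate + 28.
Substituting into the hospital_load equation gives hospital_load = 4*vax_rate - 97.
Solve 4*vax_rate - 97 = -125: vax_rate = (-125 + 97) / 4 = -7.

vax_rate = -7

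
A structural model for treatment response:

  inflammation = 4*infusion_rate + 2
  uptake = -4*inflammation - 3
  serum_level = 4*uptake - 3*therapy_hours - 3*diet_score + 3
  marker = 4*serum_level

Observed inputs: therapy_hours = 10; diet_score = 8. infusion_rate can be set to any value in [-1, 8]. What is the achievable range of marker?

Substituting into the uptake equation gives uptake = -16*infusion_rate - 11.
This gives serum_level = -64*infusion_rate - 95.
Substituting into the marker equation gives marker = -256*infusion_rate - 380.
Linear in infusion_rate, so extremes are at the endpoints: infusion_rate = -1 gives marker = -124; infusion_rate = 8 gives marker = -2428.

-2428 to -124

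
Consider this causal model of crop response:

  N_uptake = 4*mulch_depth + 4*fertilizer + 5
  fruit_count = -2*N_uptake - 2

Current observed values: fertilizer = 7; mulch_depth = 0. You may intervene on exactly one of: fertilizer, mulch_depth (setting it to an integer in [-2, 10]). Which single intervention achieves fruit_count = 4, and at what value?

set fertilizer = -2

Intervening on fertilizer: with other inputs at their observed values, fruit_count = -8*fertilizer - 12. Solving for 4 gives fertilizer = -2, within [-2, 10].
Intervening on mulch_depth: fruit_count = -8*mulch_depth - 68. Reaching 4 requires mulch_depth = -9, outside [-2, 10].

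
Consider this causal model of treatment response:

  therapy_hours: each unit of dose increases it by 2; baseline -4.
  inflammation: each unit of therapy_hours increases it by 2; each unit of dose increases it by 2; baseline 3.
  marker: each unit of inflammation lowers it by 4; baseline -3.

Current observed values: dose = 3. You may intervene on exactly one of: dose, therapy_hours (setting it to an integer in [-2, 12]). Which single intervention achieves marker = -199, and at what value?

Intervening on dose: with other inputs at their observed values, marker = -24*dose + 17. Solving for -199 gives dose = 9, within [-2, 12].
Intervening on therapy_hours: marker = -8*therapy_hours - 39. Reaching -199 requires therapy_hours = 20, outside [-2, 12].

set dose = 9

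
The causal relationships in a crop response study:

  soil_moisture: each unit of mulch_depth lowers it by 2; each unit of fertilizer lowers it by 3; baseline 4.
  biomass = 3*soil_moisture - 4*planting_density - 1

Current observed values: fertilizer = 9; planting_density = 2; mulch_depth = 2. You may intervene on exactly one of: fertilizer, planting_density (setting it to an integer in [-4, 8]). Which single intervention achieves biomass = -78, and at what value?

Intervening on fertilizer: biomass = -9*fertilizer - 9. Reaching -78 requires fertilizer = 23/3, not an integer.
Intervening on planting_density: with other inputs at their observed values, biomass = -4*planting_density - 82. Solving for -78 gives planting_density = -1, within [-4, 8].

set planting_density = -1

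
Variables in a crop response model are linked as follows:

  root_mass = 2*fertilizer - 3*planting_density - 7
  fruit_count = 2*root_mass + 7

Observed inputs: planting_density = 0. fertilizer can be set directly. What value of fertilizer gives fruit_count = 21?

Substituting into the root_mass equation gives root_mass = 2*fertilizer - 7.
Substituting into the fruit_count equation gives fruit_count = 4*fertilizer - 7.
Solve 4*fertilizer - 7 = 21: fertilizer = (21 + 7) / 4 = 7.

fertilizer = 7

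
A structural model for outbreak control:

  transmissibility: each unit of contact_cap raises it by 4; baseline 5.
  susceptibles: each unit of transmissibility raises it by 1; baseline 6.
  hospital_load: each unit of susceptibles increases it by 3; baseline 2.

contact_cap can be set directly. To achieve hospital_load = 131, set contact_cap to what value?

Substituting into the susceptibles equation gives susceptibles = 4*contact_cap + 11.
This gives hospital_load = 12*contact_cap + 35.
Solve 12*contact_cap + 35 = 131: contact_cap = (131 - 35) / 12 = 8.

contact_cap = 8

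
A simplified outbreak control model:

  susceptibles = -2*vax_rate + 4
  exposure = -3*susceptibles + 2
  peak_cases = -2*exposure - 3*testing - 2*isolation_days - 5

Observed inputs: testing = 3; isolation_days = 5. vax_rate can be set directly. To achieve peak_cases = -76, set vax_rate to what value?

Substituting into the exposure equation gives exposure = 6*vax_rate - 10.
peak_cases becomes -12*vax_rate - 4.
Solve -12*vax_rate - 4 = -76: vax_rate = (-76 + 4) / -12 = 6.

vax_rate = 6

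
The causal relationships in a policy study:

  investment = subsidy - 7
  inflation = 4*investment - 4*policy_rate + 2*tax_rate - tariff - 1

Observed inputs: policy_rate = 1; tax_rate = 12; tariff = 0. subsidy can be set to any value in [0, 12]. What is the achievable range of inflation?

-9 to 39

Substituting into the inflation equation gives inflation = 4*subsidy - 9.
Linear in subsidy, so extremes are at the endpoints: subsidy = 0 gives inflation = -9; subsidy = 12 gives inflation = 39.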